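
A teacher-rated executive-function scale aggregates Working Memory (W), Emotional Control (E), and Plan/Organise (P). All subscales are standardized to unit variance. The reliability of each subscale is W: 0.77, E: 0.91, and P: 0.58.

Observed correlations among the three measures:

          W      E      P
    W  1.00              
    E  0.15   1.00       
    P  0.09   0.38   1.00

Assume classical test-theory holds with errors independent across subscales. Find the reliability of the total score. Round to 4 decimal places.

Var(W+E+P) = 3 + 2·[0.15 + 0.09 + 0.38] = 3 + 1.24 = 4.24.
Because errors are independent across components, Cov(Tᵢ,Tⱼ) = Cov(Xᵢ,Xⱼ); the off-diagonal part of the true-score variance is the same as above.
True-score variance = [0.77 + 0.91 + 0.58] + 1.24 = 2.26 + 1.24 = 3.5.
Reliability = 3.5 / 4.24 = 0.8255.

0.8255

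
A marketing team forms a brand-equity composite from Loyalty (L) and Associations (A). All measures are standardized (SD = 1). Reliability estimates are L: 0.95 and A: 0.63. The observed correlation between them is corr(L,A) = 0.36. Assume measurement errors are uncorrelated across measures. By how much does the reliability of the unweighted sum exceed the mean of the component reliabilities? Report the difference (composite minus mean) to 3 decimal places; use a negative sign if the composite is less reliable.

0.056

Var(sum) = 2 + 0.72 = 2.72; true-score variance = 1.58 + 0.72 = 2.3; composite reliability = 0.8456.
Mean component reliability = 0.7900.
Difference = 0.8456 − 0.7900 = 0.056.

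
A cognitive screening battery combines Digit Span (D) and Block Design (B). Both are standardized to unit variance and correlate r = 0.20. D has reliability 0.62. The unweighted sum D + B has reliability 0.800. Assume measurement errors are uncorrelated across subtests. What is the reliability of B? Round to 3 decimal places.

0.900

Var(D+B) = 2 + 2·0.20 = 2.400.
True-score variance = ρ_D + ρ_B + 2·0.20, so 0.800 = (0.62 + ρ_B + 0.40) / 2.400.
ρ_B = 0.800·2.400 − 0.62 − 0.40 = 0.900.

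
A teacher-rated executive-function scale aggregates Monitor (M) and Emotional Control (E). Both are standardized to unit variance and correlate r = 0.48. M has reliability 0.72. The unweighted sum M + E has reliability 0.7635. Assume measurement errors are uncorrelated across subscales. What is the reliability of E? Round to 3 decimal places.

Var(M+E) = 2 + 2·0.48 = 2.960.
True-score variance = ρ_M + ρ_E + 2·0.48, so 0.7635 = (0.72 + ρ_E + 0.96) / 2.960.
ρ_E = 0.7635·2.960 − 0.72 − 0.96 = 0.580.

0.580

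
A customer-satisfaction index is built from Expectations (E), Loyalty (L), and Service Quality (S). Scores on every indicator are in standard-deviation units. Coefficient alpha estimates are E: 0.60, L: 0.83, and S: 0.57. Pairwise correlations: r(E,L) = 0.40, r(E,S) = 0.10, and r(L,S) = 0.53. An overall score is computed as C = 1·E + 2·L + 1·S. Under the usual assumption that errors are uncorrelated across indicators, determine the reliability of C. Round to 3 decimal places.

0.848

Var(C) = 1 + 2² + 1 + 2·[2·0.40 + 0.10 + 2·0.53] = 6 + 3.92 = 9.92.
Because errors are independent across components, Cov(Tᵢ,Tⱼ) = Cov(Xᵢ,Xⱼ); the off-diagonal part of the true-score variance is the same as above.
True-score variance = [0.60 + 2²·0.83 + 0.57] + 3.92 = 4.49 + 3.92 = 8.41.
Reliability = 8.41 / 9.92 = 0.848.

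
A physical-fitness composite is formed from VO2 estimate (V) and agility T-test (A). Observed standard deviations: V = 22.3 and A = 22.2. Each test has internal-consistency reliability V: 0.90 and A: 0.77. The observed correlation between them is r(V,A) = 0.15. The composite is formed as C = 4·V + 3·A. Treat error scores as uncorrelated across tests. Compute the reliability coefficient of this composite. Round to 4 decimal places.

Var(C) = 4²·22.3² + 3²·22.2² + 2·[12·22.3·22.2·0.15] = 12392.2 + 1782.22 = 14174.4.
Because errors are independent across components, Cov(Tᵢ,Tⱼ) = Cov(Xᵢ,Xⱼ); the off-diagonal part of the true-score variance is the same as above.
True-score variance = [4²·22.3²·0.90 + 3²·22.2²·0.77] + 1782.22 = 10576.4 + 1782.22 = 12358.6.
Reliability = 12358.6 / 14174.4 = 0.8719.

0.8719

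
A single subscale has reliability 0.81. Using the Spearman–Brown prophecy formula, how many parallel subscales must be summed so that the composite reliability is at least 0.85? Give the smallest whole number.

k ≥ ρ*(1−ρ₁)/(ρ₁(1−ρ*)) = 0.85·0.19 / (0.81·0.15) = 1.329.
Smallest integer k = 2.

2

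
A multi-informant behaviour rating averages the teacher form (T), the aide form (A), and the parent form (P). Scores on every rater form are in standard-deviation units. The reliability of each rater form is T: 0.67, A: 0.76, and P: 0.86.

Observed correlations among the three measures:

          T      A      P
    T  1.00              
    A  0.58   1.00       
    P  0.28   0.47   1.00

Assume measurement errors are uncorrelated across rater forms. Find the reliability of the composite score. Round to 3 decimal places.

0.875

Var(T+A+P) = 3 + 2·[0.58 + 0.28 + 0.47] = 3 + 2.66 = 5.66.
Because errors are independent across components, Cov(Tᵢ,Tⱼ) = Cov(Xᵢ,Xⱼ); the off-diagonal part of the true-score variance is the same as above.
True-score variance = [0.67 + 0.76 + 0.86] + 2.66 = 2.29 + 2.66 = 4.95.
Reliability = 4.95 / 5.66 = 0.875.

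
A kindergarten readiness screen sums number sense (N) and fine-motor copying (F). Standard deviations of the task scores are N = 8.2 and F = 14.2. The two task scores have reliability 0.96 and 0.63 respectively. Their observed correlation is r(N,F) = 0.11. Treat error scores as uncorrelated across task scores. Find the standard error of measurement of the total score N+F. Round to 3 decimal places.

8.792

Var(total) = 268.88 + 25.6168 = 294.497.
True-score variance = 191.584 + 25.6168 = 217.2, so reliability = 0.7375.
Error variance = 294.497 − 217.2 = 77.2964; SEM = √77.2964 = 8.792.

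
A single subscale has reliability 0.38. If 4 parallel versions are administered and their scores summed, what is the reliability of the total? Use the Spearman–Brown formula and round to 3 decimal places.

ρ_k = kρ / (1 + (k−1)ρ) = 4·0.38 / (1 + 3·0.38) = 1.520 / 2.140 = 0.710.

0.710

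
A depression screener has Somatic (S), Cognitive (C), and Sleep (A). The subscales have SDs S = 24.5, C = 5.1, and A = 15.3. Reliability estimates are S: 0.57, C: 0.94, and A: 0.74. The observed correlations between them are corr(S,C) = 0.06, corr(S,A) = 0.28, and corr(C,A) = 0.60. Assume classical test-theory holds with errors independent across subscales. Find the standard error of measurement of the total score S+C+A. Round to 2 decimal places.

Var(total) = 860.35 + 318.546 = 1178.9.
True-score variance = 539.818 + 318.546 = 858.365, so reliability = 0.7281.
Error variance = 1178.9 − 858.365 = 320.532; SEM = √320.532 = 17.90.

17.90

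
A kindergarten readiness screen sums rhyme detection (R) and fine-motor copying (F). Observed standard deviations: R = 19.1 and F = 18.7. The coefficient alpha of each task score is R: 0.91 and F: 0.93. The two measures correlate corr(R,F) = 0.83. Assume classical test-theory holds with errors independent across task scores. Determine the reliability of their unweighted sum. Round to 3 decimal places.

0.956

Var(R+F) = 19.1² + 18.7² + 2·[19.1·18.7·0.83] = 714.5 + 592.902 = 1307.4.
Because errors are independent across components, Cov(Tᵢ,Tⱼ) = Cov(Xᵢ,Xⱼ); the off-diagonal part of the true-score variance is the same as above.
True-score variance = [19.1²·0.91 + 18.7²·0.93] + 592.902 = 657.189 + 592.902 = 1250.09.
Reliability = 1250.09 / 1307.4 = 0.956.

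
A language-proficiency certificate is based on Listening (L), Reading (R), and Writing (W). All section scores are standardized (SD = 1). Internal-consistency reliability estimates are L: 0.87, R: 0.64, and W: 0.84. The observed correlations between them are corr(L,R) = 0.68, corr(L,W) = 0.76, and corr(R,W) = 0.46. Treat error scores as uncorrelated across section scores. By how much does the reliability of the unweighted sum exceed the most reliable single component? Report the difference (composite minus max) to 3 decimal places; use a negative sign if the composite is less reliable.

0.034

Var(sum) = 3 + 3.8 = 6.8; true-score variance = 2.35 + 3.8 = 6.15; composite reliability = 0.9044.
Max component reliability = 0.8700.
Difference = 0.9044 − 0.8700 = 0.034.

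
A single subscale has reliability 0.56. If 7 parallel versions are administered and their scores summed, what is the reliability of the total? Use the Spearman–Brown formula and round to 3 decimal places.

0.899

ρ_k = kρ / (1 + (k−1)ρ) = 7·0.56 / (1 + 6·0.56) = 3.920 / 4.360 = 0.899.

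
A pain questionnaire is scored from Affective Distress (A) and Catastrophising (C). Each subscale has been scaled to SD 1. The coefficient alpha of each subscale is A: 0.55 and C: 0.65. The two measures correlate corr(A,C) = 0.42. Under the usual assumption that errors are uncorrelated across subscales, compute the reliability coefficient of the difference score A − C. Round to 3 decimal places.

0.310

Var(A−C) = 1 + 1 − 2·0.42 = 2 − 0.84 = 1.16.
With uncorrelated errors the cross-covariances are all true-score covariance, so they carry over unchanged; only the diagonal terms shrink to ρᵢσᵢ².
True-score variance = [0.55 + 0.65] − 0.84 = 1.2 − 0.84 = 0.36.
Reliability = 0.36 / 1.16 = 0.310.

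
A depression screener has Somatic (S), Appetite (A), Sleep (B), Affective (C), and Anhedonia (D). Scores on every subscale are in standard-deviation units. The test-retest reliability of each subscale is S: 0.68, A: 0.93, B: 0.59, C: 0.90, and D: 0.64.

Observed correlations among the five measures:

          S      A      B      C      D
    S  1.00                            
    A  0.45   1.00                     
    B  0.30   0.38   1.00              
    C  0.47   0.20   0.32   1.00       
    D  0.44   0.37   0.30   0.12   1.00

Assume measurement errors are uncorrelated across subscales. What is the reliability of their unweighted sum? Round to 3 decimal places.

Var(S+A+B+C+D) = 5 + 2·[0.45 + 0.30 + 0.47 + 0.44 + 0.38 + 0.20 + 0.37 + 0.32 + 0.30 + 0.12] = 5 + 6.7 = 11.7.
With uncorrelated errors the cross-covariances are all true-score covariance, so they carry over unchanged; only the diagonal terms shrink to ρᵢσᵢ².
True-score variance = [0.68 + 0.93 + 0.59 + 0.90 + 0.64] + 6.7 = 3.74 + 6.7 = 10.44.
Reliability = 10.44 / 11.7 = 0.892.

0.892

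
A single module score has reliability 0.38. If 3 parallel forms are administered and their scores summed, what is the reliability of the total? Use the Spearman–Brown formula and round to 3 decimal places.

ρ_k = kρ / (1 + (k−1)ρ) = 3·0.38 / (1 + 2·0.38) = 1.140 / 1.760 = 0.648.

0.648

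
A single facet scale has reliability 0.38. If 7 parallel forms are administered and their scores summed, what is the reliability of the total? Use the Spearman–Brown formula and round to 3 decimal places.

0.811

ρ_k = kρ / (1 + (k−1)ρ) = 7·0.38 / (1 + 6·0.38) = 2.660 / 3.280 = 0.811.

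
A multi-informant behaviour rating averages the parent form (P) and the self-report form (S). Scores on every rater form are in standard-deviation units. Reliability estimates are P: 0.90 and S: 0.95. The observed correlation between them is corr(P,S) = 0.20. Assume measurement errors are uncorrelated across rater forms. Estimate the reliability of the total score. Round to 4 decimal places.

0.9375

Var(P+S) = 2 + 2·[0.20] = 2 + 0.4 = 2.4.
Because errors are independent across components, Cov(Tᵢ,Tⱼ) = Cov(Xᵢ,Xⱼ); the off-diagonal part of the true-score variance is the same as above.
True-score variance = [0.90 + 0.95] + 0.4 = 1.85 + 0.4 = 2.25.
Reliability = 2.25 / 2.4 = 0.9375.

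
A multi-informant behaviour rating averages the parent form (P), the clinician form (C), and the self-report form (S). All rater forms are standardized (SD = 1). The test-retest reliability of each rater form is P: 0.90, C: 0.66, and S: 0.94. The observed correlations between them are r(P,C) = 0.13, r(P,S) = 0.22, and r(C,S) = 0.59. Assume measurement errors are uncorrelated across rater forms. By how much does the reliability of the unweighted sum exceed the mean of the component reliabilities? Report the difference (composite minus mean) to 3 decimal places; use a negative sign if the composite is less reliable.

Var(sum) = 3 + 1.88 = 4.88; true-score variance = 2.5 + 1.88 = 4.38; composite reliability = 0.8975.
Mean component reliability = 0.8333.
Difference = 0.8975 − 0.8333 = 0.064.

0.064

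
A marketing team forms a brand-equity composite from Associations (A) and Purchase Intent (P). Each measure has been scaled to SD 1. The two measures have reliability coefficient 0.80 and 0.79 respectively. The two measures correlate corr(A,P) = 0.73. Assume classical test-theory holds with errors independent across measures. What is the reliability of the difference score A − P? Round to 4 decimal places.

Var(A−P) = 1 + 1 − 2·0.73 = 2 − 1.46 = 0.54.
Because errors are independent across components, Cov(Tᵢ,Tⱼ) = Cov(Xᵢ,Xⱼ); the off-diagonal part of the true-score variance is the same as above.
True-score variance = [0.80 + 0.79] − 1.46 = 1.59 − 1.46 = 0.13.
Reliability = 0.13 / 0.54 = 0.2407.

0.2407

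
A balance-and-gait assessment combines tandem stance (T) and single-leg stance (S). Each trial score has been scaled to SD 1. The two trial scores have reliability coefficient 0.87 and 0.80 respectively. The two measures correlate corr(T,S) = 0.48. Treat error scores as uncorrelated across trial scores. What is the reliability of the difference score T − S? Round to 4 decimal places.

Var(T−S) = 1 + 1 − 2·0.48 = 2 − 0.96 = 1.04.
With uncorrelated errors the cross-covariances are all true-score covariance, so they carry over unchanged; only the diagonal terms shrink to ρᵢσᵢ².
True-score variance = [0.87 + 0.80] − 0.96 = 1.67 − 0.96 = 0.71.
Reliability = 0.71 / 1.04 = 0.6827.

0.6827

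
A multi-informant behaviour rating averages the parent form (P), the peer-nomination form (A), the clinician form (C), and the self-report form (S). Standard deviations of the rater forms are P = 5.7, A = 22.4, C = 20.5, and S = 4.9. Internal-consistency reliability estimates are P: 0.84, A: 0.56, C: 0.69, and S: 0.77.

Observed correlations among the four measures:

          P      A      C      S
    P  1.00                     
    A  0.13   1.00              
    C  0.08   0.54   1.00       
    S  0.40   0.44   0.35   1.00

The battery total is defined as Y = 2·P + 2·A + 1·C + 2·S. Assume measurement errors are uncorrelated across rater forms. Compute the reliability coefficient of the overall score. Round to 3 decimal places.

Var(Y) = 2²·5.7² + 2²·22.4² + 20.5² + 2²·4.9² + 2·[4·5.7·22.4·0.13 + 2·5.7·20.5·0.08 + 4·5.7·4.9·0.40 + 2·22.4·20.5·0.54 + 4·22.4·4.9·0.44 + 2·20.5·4.9·0.35] = 2653.29 + 1778.41 = 4431.7.
Because errors are independent across components, Cov(Tᵢ,Tⱼ) = Cov(Xᵢ,Xⱼ); the off-diagonal part of the true-score variance is the same as above.
True-score variance = [2²·5.7²·0.84 + 2²·22.4²·0.56 + 20.5²·0.69 + 2²·4.9²·0.77] + 1778.41 = 1597.03 + 1778.41 = 3375.44.
Reliability = 3375.44 / 4431.7 = 0.762.

0.762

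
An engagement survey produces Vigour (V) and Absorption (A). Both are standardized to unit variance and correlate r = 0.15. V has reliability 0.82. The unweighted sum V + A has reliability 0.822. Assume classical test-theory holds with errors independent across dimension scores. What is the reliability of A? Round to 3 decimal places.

0.771

Var(V+A) = 2 + 2·0.15 = 2.300.
True-score variance = ρ_V + ρ_A + 2·0.15, so 0.822 = (0.82 + ρ_A + 0.30) / 2.300.
ρ_A = 0.822·2.300 − 0.82 − 0.30 = 0.771.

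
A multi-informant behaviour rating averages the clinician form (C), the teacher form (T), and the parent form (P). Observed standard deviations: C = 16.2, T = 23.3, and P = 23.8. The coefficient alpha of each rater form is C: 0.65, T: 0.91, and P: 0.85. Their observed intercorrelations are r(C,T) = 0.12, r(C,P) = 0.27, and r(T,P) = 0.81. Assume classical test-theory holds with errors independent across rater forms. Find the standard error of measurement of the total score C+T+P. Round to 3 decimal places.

15.023

Var(total) = 1371.77 + 1197.15 = 2568.92.
True-score variance = 1146.09 + 1197.15 = 2343.24, so reliability = 0.9121.
Error variance = 2568.92 − 2343.24 = 225.68; SEM = √225.68 = 15.023.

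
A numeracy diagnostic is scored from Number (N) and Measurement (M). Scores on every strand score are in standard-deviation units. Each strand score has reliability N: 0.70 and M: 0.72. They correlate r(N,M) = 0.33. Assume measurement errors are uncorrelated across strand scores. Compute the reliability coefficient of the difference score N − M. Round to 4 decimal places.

0.5672

Var(N−M) = 1 + 1 − 2·0.33 = 2 − 0.66 = 1.34.
With uncorrelated errors the cross-covariances are all true-score covariance, so they carry over unchanged; only the diagonal terms shrink to ρᵢσᵢ².
True-score variance = [0.70 + 0.72] − 0.66 = 1.42 − 0.66 = 0.76.
Reliability = 0.76 / 1.34 = 0.5672.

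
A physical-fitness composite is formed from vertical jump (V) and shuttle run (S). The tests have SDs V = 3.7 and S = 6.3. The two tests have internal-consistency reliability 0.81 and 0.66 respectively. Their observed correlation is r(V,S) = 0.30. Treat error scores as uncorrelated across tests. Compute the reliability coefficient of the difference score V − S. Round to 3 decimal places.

Var(V−S) = 3.7² + 6.3² − 2·3.7·6.3·0.30 = 53.38 − 13.986 = 39.394.
Under uncorrelated errors the observed covariances equal the true-score covariances, so only the own-variance terms attenuate.
True-score variance = [3.7²·0.81 + 6.3²·0.66] − 13.986 = 37.2843 − 13.986 = 23.2983.
Reliability = 23.2983 / 39.394 = 0.591.

0.591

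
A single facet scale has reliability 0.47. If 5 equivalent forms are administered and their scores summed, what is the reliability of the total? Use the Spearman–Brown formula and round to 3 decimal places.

0.816

ρ_k = kρ / (1 + (k−1)ρ) = 5·0.47 / (1 + 4·0.47) = 2.350 / 2.880 = 0.816.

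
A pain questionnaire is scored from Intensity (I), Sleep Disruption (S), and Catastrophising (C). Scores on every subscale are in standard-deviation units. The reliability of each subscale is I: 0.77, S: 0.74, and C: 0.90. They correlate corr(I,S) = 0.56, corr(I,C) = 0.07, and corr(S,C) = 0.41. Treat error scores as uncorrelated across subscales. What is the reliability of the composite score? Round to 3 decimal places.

Var(I+S+C) = 3 + 2·[0.56 + 0.07 + 0.41] = 3 + 2.08 = 5.08.
Because errors are independent across components, Cov(Tᵢ,Tⱼ) = Cov(Xᵢ,Xⱼ); the off-diagonal part of the true-score variance is the same as above.
True-score variance = [0.77 + 0.74 + 0.90] + 2.08 = 2.41 + 2.08 = 4.49.
Reliability = 4.49 / 5.08 = 0.884.

0.884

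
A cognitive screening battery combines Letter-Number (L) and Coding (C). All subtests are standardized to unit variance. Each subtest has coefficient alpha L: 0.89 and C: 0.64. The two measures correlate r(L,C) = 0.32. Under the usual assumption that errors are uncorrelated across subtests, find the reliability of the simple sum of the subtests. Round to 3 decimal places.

0.822

Var(L+C) = 2 + 2·[0.32] = 2 + 0.64 = 2.64.
Because errors are independent across components, Cov(Tᵢ,Tⱼ) = Cov(Xᵢ,Xⱼ); the off-diagonal part of the true-score variance is the same as above.
True-score variance = [0.89 + 0.64] + 0.64 = 1.53 + 0.64 = 2.17.
Reliability = 2.17 / 2.64 = 0.822.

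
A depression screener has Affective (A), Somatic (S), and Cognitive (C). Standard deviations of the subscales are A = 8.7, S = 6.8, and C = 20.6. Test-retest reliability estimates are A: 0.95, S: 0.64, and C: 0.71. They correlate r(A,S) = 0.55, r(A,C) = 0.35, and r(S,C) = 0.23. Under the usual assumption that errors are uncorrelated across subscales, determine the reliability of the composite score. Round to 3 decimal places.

Var(A+S+C) = 8.7² + 6.8² + 20.6² + 2·[8.7·6.8·0.55 + 8.7·20.6·0.35 + 6.8·20.6·0.23] = 546.29 + 254.967 = 801.257.
With uncorrelated errors the cross-covariances are all true-score covariance, so they carry over unchanged; only the diagonal terms shrink to ρᵢσᵢ².
True-score variance = [8.7²·0.95 + 6.8²·0.64 + 20.6²·0.71] + 254.967 = 402.795 + 254.967 = 657.762.
Reliability = 657.762 / 801.257 = 0.821.

0.821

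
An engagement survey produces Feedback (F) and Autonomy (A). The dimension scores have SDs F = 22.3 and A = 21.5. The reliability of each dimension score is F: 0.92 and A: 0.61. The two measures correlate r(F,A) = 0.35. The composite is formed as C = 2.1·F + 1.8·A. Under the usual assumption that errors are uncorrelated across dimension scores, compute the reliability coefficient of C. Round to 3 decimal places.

Var(C) = 2.1²·22.3² + 1.8²·21.5² + 2·[3.78·22.3·21.5·0.35] = 3690.74 + 1268.62 = 4959.36.
Under uncorrelated errors the observed covariances equal the true-score covariances, so only the own-variance terms attenuate.
True-score variance = [2.1²·22.3²·0.92 + 1.8²·21.5²·0.61] + 1268.62 = 2931.2 + 1268.62 = 4199.82.
Reliability = 4199.82 / 4959.36 = 0.847.

0.847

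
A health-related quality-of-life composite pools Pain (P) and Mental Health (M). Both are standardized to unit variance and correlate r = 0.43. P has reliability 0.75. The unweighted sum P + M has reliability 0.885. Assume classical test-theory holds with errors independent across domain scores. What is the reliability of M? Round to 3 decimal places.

0.921

Var(P+M) = 2 + 2·0.43 = 2.860.
True-score variance = ρ_P + ρ_M + 2·0.43, so 0.885 = (0.75 + ρ_M + 0.86) / 2.860.
ρ_M = 0.885·2.860 − 0.75 − 0.86 = 0.921.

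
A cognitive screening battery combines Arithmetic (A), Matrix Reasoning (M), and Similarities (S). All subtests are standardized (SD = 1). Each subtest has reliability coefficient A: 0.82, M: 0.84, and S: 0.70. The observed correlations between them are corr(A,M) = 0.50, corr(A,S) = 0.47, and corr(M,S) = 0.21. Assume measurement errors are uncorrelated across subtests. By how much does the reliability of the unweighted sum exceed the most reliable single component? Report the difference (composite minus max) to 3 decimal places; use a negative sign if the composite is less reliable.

Var(sum) = 3 + 2.36 = 5.36; true-score variance = 2.36 + 2.36 = 4.72; composite reliability = 0.8806.
Max component reliability = 0.8400.
Difference = 0.8806 − 0.8400 = 0.041.

0.041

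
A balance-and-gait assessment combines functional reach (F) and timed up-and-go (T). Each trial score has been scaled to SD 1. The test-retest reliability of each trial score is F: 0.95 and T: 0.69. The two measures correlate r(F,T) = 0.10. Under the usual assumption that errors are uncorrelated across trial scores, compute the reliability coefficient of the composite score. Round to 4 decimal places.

0.8364

Var(F+T) = 2 + 2·[0.10] = 2 + 0.2 = 2.2.
Because errors are independent across components, Cov(Tᵢ,Tⱼ) = Cov(Xᵢ,Xⱼ); the off-diagonal part of the true-score variance is the same as above.
True-score variance = [0.95 + 0.69] + 0.2 = 1.64 + 0.2 = 1.84.
Reliability = 1.84 / 2.2 = 0.8364.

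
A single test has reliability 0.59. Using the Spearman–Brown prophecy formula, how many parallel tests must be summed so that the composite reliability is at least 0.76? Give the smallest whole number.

3

k ≥ ρ*(1−ρ₁)/(ρ₁(1−ρ*)) = 0.76·0.41 / (0.59·0.24) = 2.201.
Smallest integer k = 3.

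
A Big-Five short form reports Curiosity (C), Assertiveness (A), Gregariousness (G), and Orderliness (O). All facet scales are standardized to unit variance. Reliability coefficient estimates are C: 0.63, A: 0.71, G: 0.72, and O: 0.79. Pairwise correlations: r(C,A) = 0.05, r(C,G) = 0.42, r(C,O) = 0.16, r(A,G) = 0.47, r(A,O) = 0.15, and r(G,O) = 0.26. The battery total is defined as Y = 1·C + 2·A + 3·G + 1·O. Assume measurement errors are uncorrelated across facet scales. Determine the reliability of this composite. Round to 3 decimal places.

0.835

Var(Y) = 1 + 2² + 3² + 1 + 2·[2·0.05 + 3·0.42 + 0.16 + 6·0.47 + 2·0.15 + 3·0.26] = 15 + 10.84 = 25.84.
With uncorrelated errors the cross-covariances are all true-score covariance, so they carry over unchanged; only the diagonal terms shrink to ρᵢσᵢ².
True-score variance = [0.63 + 2²·0.71 + 3²·0.72 + 0.79] + 10.84 = 10.74 + 10.84 = 21.58.
Reliability = 21.58 / 25.84 = 0.835.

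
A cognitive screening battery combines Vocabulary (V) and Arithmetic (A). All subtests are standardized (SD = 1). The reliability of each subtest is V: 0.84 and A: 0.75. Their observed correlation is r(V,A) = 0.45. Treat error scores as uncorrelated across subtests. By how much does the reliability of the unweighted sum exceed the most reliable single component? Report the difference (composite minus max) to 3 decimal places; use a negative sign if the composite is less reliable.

0.019

Var(sum) = 2 + 0.9 = 2.9; true-score variance = 1.59 + 0.9 = 2.49; composite reliability = 0.8586.
Max component reliability = 0.8400.
Difference = 0.8586 − 0.8400 = 0.019.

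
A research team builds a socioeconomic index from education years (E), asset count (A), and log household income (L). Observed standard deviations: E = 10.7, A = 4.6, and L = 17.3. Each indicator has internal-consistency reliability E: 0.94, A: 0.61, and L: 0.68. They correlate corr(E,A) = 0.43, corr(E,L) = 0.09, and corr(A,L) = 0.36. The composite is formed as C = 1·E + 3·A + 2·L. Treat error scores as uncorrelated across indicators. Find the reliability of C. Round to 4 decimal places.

Var(C) = 10.7² + 3²·4.6² + 2²·17.3² + 2·[3·10.7·4.6·0.43 + 2·10.7·17.3·0.09 + 6·4.6·17.3·0.36] = 1502.09 + 537.413 = 2039.5.
Under uncorrelated errors the observed covariances equal the true-score covariances, so only the own-variance terms attenuate.
True-score variance = [10.7²·0.94 + 3²·4.6²·0.61 + 2²·17.3²·0.68] + 537.413 = 1037.86 + 537.413 = 1575.27.
Reliability = 1575.27 / 2039.5 = 0.7724.

0.7724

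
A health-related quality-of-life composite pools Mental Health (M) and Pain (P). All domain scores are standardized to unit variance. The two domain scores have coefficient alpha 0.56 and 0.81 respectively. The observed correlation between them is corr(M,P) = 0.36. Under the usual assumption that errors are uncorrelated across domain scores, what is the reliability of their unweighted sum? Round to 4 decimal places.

Var(M+P) = 2 + 2·[0.36] = 2 + 0.72 = 2.72.
Under uncorrelated errors the observed covariances equal the true-score covariances, so only the own-variance terms attenuate.
True-score variance = [0.56 + 0.81] + 0.72 = 1.37 + 0.72 = 2.09.
Reliability = 2.09 / 2.72 = 0.7684.

0.7684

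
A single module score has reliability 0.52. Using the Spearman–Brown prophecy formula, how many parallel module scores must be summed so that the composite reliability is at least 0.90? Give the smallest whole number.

k ≥ ρ*(1−ρ₁)/(ρ₁(1−ρ*)) = 0.90·0.48 / (0.52·0.10) = 8.308.
Smallest integer k = 9.

9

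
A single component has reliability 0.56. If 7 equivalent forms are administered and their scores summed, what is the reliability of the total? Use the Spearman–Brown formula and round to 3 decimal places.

0.899

ρ_k = kρ / (1 + (k−1)ρ) = 7·0.56 / (1 + 6·0.56) = 3.920 / 4.360 = 0.899.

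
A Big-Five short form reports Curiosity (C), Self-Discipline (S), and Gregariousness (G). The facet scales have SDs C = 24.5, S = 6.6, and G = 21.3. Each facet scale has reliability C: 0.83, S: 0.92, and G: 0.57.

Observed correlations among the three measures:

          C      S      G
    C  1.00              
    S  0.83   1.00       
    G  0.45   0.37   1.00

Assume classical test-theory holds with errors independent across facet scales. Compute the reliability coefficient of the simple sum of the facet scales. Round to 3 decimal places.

0.845

Var(C+S+G) = 24.5² + 6.6² + 21.3² + 2·[24.5·6.6·0.83 + 24.5·21.3·0.45 + 6.6·21.3·0.37] = 1097.5 + 842.116 = 1939.62.
With uncorrelated errors the cross-covariances are all true-score covariance, so they carry over unchanged; only the diagonal terms shrink to ρᵢσᵢ².
True-score variance = [24.5²·0.83 + 6.6²·0.92 + 21.3²·0.57] + 842.116 = 796.886 + 842.116 = 1639.
Reliability = 1639 / 1939.62 = 0.845.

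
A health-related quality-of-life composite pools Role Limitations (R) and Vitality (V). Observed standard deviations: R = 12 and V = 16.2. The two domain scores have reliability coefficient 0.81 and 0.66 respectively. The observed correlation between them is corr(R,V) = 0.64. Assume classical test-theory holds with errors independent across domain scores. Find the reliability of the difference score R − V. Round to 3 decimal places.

Var(R−V) = 12² + 16.2² − 2·12·16.2·0.64 = 406.44 − 248.832 = 157.608.
Under uncorrelated errors the observed covariances equal the true-score covariances, so only the own-variance terms attenuate.
True-score variance = [12²·0.81 + 16.2²·0.66] − 248.832 = 289.85 − 248.832 = 41.0184.
Reliability = 41.0184 / 157.608 = 0.260.

0.260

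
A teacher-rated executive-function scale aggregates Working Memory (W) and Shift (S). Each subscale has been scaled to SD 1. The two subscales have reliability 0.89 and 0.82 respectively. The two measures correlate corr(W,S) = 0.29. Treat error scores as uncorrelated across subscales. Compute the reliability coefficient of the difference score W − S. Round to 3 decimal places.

Var(W−S) = 1 + 1 − 2·0.29 = 2 − 0.58 = 1.42.
Because errors are independent across components, Cov(Tᵢ,Tⱼ) = Cov(Xᵢ,Xⱼ); the off-diagonal part of the true-score variance is the same as above.
True-score variance = [0.89 + 0.82] − 0.58 = 1.71 − 0.58 = 1.13.
Reliability = 1.13 / 1.42 = 0.796.

0.796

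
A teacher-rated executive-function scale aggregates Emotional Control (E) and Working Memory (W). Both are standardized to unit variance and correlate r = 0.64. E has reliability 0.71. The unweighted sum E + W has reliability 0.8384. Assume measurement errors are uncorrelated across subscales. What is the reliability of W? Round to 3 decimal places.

Var(E+W) = 2 + 2·0.64 = 3.280.
True-score variance = ρ_E + ρ_W + 2·0.64, so 0.8384 = (0.71 + ρ_W + 1.28) / 3.280.
ρ_W = 0.8384·3.280 − 0.71 − 1.28 = 0.760.

0.760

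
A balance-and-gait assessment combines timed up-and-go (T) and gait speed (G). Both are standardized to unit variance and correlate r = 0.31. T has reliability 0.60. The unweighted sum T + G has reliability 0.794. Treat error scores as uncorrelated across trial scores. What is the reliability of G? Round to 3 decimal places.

0.860

Var(T+G) = 2 + 2·0.31 = 2.620.
True-score variance = ρ_T + ρ_G + 2·0.31, so 0.794 = (0.60 + ρ_G + 0.62) / 2.620.
ρ_G = 0.794·2.620 − 0.60 − 0.62 = 0.860.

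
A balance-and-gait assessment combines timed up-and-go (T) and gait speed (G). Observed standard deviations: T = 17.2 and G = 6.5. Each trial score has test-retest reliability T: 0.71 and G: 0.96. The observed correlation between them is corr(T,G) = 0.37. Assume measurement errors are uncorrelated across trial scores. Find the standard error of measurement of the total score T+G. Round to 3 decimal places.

Var(total) = 338.09 + 82.732 = 420.822.
True-score variance = 250.606 + 82.732 = 333.338, so reliability = 0.7921.
Error variance = 420.822 − 333.338 = 87.4836; SEM = √87.4836 = 9.353.

9.353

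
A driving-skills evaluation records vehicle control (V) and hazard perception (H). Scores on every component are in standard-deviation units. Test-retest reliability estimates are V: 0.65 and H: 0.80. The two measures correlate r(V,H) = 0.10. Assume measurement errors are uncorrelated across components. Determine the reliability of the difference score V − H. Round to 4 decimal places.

Var(V−H) = 1 + 1 − 2·0.10 = 2 − 0.2 = 1.8.
With uncorrelated errors the cross-covariances are all true-score covariance, so they carry over unchanged; only the diagonal terms shrink to ρᵢσᵢ².
True-score variance = [0.65 + 0.80] − 0.2 = 1.45 − 0.2 = 1.25.
Reliability = 1.25 / 1.8 = 0.6944.

0.6944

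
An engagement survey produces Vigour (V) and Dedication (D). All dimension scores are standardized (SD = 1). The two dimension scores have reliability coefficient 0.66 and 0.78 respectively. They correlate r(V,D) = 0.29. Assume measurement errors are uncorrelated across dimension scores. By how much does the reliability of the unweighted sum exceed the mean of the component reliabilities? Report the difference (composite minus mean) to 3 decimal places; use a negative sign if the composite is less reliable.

0.063

Var(sum) = 2 + 0.58 = 2.58; true-score variance = 1.44 + 0.58 = 2.02; composite reliability = 0.7829.
Mean component reliability = 0.7200.
Difference = 0.7829 − 0.7200 = 0.063.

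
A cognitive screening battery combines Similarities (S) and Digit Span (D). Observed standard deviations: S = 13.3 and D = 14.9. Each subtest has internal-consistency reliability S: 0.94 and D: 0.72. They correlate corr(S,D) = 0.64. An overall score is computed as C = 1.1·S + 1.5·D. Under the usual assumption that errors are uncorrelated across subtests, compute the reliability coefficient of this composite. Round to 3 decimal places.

Var(C) = 1.1²·13.3² + 1.5²·14.9² + 2·[1.65·13.3·14.9·0.64] = 713.559 + 418.535 = 1132.09.
With uncorrelated errors the cross-covariances are all true-score covariance, so they carry over unchanged; only the diagonal terms shrink to ρᵢσᵢ².
True-score variance = [1.1²·13.3²·0.94 + 1.5²·14.9²·0.72] + 418.535 = 560.851 + 418.535 = 979.386.
Reliability = 979.386 / 1132.09 = 0.865.

0.865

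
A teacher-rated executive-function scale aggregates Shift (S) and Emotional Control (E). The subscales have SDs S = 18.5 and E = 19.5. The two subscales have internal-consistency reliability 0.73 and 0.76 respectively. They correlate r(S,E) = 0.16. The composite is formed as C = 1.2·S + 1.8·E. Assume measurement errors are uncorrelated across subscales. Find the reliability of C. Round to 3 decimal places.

0.783

Var(C) = 1.2²·18.5² + 1.8²·19.5² + 2·[2.16·18.5·19.5·0.16] = 1724.85 + 249.35 = 1974.2.
Because errors are independent across components, Cov(Tᵢ,Tⱼ) = Cov(Xᵢ,Xⱼ); the off-diagonal part of the true-score variance is the same as above.
True-score variance = [1.2²·18.5²·0.73 + 1.8²·19.5²·0.76] + 249.35 = 1296.1 + 249.35 = 1545.45.
Reliability = 1545.45 / 1974.2 = 0.783.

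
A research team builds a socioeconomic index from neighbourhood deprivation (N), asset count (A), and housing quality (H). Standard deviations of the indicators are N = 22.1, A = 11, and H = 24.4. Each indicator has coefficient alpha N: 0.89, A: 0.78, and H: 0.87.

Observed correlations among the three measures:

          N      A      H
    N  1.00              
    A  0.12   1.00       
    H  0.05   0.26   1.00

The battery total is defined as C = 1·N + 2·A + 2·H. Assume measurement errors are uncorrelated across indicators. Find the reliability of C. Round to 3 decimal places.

Var(C) = 22.1² + 2²·11² + 2²·24.4² + 2·[2·22.1·11·0.12 + 2·22.1·24.4·0.05 + 4·11·24.4·0.26] = 3353.85 + 782.808 = 4136.66.
With uncorrelated errors the cross-covariances are all true-score covariance, so they carry over unchanged; only the diagonal terms shrink to ρᵢσᵢ².
True-score variance = [22.1²·0.89 + 2²·11²·0.78 + 2²·24.4²·0.87] + 782.808 = 2884.06 + 782.808 = 3666.87.
Reliability = 3666.87 / 4136.66 = 0.886.

0.886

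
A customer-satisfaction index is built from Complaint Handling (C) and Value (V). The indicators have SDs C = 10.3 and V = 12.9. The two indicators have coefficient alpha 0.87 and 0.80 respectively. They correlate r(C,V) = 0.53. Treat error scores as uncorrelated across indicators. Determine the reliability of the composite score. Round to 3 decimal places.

Var(C+V) = 10.3² + 12.9² + 2·[10.3·12.9·0.53] = 272.5 + 140.842 = 413.342.
Under uncorrelated errors the observed covariances equal the true-score covariances, so only the own-variance terms attenuate.
True-score variance = [10.3²·0.87 + 12.9²·0.80] + 140.842 = 225.426 + 140.842 = 366.269.
Reliability = 366.269 / 413.342 = 0.886.

0.886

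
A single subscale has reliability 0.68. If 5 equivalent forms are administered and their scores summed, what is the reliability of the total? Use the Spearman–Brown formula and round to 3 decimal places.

ρ_k = kρ / (1 + (k−1)ρ) = 5·0.68 / (1 + 4·0.68) = 3.400 / 3.720 = 0.914.

0.914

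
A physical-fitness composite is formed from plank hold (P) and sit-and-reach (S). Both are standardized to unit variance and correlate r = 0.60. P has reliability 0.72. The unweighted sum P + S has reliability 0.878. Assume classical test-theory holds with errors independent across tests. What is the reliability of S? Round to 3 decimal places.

0.890

Var(P+S) = 2 + 2·0.60 = 3.200.
True-score variance = ρ_P + ρ_S + 2·0.60, so 0.878 = (0.72 + ρ_S + 1.20) / 3.200.
ρ_S = 0.878·3.200 − 0.72 − 1.20 = 0.890.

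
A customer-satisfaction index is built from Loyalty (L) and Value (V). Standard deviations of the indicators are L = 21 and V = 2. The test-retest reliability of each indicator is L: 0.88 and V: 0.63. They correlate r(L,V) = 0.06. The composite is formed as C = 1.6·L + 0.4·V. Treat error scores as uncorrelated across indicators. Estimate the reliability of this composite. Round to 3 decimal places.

Var(C) = 1.6²·21² + 0.4²·2² + 2·[0.64·21·2·0.06] = 1129.6 + 3.2256 = 1132.83.
Because errors are independent across components, Cov(Tᵢ,Tⱼ) = Cov(Xᵢ,Xⱼ); the off-diagonal part of the true-score variance is the same as above.
True-score variance = [1.6²·21²·0.88 + 0.4²·2²·0.63] + 3.2256 = 993.888 + 3.2256 = 997.114.
Reliability = 997.114 / 1132.83 = 0.880.

0.880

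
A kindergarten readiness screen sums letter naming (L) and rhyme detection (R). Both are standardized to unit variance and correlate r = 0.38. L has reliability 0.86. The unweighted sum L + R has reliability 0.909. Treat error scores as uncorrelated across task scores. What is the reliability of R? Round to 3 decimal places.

0.889

Var(L+R) = 2 + 2·0.38 = 2.760.
True-score variance = ρ_L + ρ_R + 2·0.38, so 0.909 = (0.86 + ρ_R + 0.76) / 2.760.
ρ_R = 0.909·2.760 − 0.86 − 0.76 = 0.889.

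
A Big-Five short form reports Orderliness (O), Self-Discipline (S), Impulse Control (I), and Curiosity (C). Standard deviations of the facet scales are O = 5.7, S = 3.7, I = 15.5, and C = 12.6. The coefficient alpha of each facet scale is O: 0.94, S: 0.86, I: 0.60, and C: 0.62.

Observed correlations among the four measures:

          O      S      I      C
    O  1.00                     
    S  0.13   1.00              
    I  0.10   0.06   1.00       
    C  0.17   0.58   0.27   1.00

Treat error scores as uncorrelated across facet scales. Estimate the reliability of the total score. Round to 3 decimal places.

0.757

Var(O+S+I+C) = 5.7² + 3.7² + 15.5² + 12.6² + 2·[5.7·3.7·0.13 + 5.7·15.5·0.10 + 5.7·12.6·0.17 + 3.7·15.5·0.06 + 3.7·12.6·0.58 + 15.5·12.6·0.27] = 445.19 + 213.995 = 659.185.
Because errors are independent across components, Cov(Tᵢ,Tⱼ) = Cov(Xᵢ,Xⱼ); the off-diagonal part of the true-score variance is the same as above.
True-score variance = [5.7²·0.94 + 3.7²·0.86 + 15.5²·0.60 + 12.6²·0.62] + 213.995 = 284.895 + 213.995 = 498.891.
Reliability = 498.891 / 659.185 = 0.757.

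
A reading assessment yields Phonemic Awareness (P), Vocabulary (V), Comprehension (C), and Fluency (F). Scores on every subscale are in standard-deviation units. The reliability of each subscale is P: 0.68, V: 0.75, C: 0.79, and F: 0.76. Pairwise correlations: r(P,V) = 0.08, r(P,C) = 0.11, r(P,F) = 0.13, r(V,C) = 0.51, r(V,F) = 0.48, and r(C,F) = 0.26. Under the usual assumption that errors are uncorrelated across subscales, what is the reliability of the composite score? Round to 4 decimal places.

Var(P+V+C+F) = 4 + 2·[0.08 + 0.11 + 0.13 + 0.51 + 0.48 + 0.26] = 4 + 3.14 = 7.14.
Under uncorrelated errors the observed covariances equal the true-score covariances, so only the own-variance terms attenuate.
True-score variance = [0.68 + 0.75 + 0.79 + 0.76] + 3.14 = 2.98 + 3.14 = 6.12.
Reliability = 6.12 / 7.14 = 0.8571.

0.8571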